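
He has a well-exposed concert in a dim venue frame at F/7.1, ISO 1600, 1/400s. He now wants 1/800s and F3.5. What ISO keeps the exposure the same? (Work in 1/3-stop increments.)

Shutter speed: 1/400 → 1/500 → 1/640 → 1/800 — 1 stop faster (darker).
Aperture: f/7.1 → f/6.3 → f/5.6 → f/5 → f/4.5 → f/4 → f/3.5 — 2 stops larger aperture (brighter).
Net change so far: 1 stop brighter. Offset with the ISO: 1600 → 1250 → 1000 → 800.

ISO 800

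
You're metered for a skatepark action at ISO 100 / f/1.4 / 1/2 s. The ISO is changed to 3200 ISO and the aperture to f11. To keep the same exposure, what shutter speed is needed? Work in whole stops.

1 s

ISO: 100 → 200 → 400 → 800 → 1600 → 3200 — 5 stops higher (brighter).
Aperture: f/1.4 → f/2 → f/2.8 → f/4 → f/5.6 → f/8 → f/11 — 6 stops smaller aperture (darker).
Net change so far: 1 stop darker. Offset with the shutter speed: 1/2 → 1.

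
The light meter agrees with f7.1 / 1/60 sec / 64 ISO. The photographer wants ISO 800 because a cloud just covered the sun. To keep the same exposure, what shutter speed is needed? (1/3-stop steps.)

ISO: 64 → 80 → 100 → 125 → 160 → 200 → 250 → 320 → 400 → 500 → 640 → 800 — 3 2/3 stops higher (brighter).
Need 3 2/3 stops darker from the shutter speed: 1/60 → 1/80 → 1/100 → 1/125 → 1/160 → 1/200 → 1/250 → 1/320 → 1/400 → 1/500 → 1/640 → 1/800.

1/800s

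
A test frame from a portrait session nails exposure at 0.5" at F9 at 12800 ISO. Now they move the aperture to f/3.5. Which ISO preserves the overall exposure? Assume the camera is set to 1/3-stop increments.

ISO 2000

Aperture: f/9 → f/8 → f/7.1 → f/6.3 → f/5.6 → f/5 → f/4.5 → f/4 → f/3.5 — 2 2/3 stops larger aperture (brighter).
Need 2 2/3 stops darker from the ISO: 12800 → 10000 → 8000 → 6400 → 5000 → 4000 → 3200 → 2500 → 2000.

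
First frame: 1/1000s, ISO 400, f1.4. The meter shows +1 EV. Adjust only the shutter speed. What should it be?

1/2000s

Overexposed by 1 stop → need 1 stop darker.
Shutter speed: 1/1000 → 1/2000.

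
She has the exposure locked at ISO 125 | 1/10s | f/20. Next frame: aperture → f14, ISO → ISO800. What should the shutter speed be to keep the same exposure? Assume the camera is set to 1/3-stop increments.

Aperture: f/20 → f/18 → f/16 → f/14 — 1 stop opened up (brighter).
ISO: 125 → 160 → 200 → 250 → 320 → 400 → 500 → 640 → 800 — 2 2/3 stops raised (brighter).
Net change so far: 3 2/3 stops brighter. Offset with the shutter speed: 1/10 → 1/13 → 1/15 → 1/20 → 1/25 → 1/30 → 1/40 → 1/50 → 1/60 → 1/80 → 1/100 → 1/125.

1/125s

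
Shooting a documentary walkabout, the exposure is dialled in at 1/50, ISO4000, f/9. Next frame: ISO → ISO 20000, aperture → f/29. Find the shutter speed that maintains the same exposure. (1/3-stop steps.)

ISO: 4000 → 5000 → 6400 → 8000 → 10000 → 12800 → 16000 → 20000 — 2 1/3 stops higher (brighter).
Aperture: f/9 → f/10 → f/11 → f/13 → f/14 → f/16 → f/18 → f/20 → f/22 → f/25 → f/29 — 3 1/3 stops smaller aperture (darker).
Net change so far: 1 stop darker. Offset with the shutter speed: 1/50 → 1/40 → 1/30 → 1/25.

1/25s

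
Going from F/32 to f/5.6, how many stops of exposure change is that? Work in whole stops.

5 stops

f/32 → f/22 → f/16 → f/11 → f/8 → f/5.6 — count the steps: 5 stops.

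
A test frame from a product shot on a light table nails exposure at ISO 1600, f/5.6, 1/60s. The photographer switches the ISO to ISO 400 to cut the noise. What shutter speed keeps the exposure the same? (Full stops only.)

1/15s

ISO: 1600 → 800 → 400 — 2 stops lower (darker).
Need 2 stops brighter from the shutter speed: 1/60 → 1/30 → 1/15.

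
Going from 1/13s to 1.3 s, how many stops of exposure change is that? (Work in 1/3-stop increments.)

4 stops

1/13 → 1/10 → 1/8 → 1/6 → 1/5 → 1/4 → 0.3 → 0.4 → 0.5 → 0.6 → 0.8 → 1 → 1.3 — count the steps: 12 third-stops = 4 stops.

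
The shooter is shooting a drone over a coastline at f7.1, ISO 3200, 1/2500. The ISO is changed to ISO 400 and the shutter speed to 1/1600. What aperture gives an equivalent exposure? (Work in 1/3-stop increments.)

ISO: 3200 → 2500 → 2000 → 1600 → 1250 → 1000 → 800 → 640 → 500 → 400 — 3 stops dropped (darker).
Shutter speed: 1/2500 → 1/2000 → 1/1600 — 2/3 stop longer (brighter).
Net change so far: 2 1/3 stops darker. Offset with the aperture: f/7.1 → f/6.3 → f/5.6 → f/5 → f/4.5 → f/4 → f/3.5 → f/3.2.

f/3.2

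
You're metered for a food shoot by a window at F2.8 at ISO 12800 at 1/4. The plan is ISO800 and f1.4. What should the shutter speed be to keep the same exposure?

ISO: 12800 → 6400 → 3200 → 1600 → 800 — 4 stops lower (darker).
Aperture: f/2.8 → f/2 → f/1.4 — 2 stops wider (brighter).
Net change so far: 2 stops darker. Offset with the shutter speed: 1/4 → 1/2 → 1.

1 s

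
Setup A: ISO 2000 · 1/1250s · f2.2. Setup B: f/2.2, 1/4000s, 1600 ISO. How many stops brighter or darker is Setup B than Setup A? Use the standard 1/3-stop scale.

2 stops darker

Aperture: unchanged.
Shutter speed: 1/1250 → 1/1600 → 1/2000 → 1/2500 → 1/3200 → 1/4000 — 1 2/3 stops shorter (darker).
ISO: 2000 → 1600 — 1/3 stop dropped (darker).
Net: −1 2/3 −1/3 = −2 stops.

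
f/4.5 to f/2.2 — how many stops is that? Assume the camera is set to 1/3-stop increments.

f/4.5 → f/4 → f/3.5 → f/3.2 → f/2.8 → f/2.5 → f/2.2 — count the steps: 6 third-stops = 2 stops.

2 stops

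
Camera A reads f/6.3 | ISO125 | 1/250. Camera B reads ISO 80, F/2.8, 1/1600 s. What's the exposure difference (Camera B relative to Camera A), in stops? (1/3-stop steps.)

Aperture: f/6.3 → f/5.6 → f/5 → f/4.5 → f/4 → f/3.5 → f/3.2 → f/2.8 — 2 1/3 stops wider (brighter).
Shutter speed: 1/250 → 1/320 → 1/400 → 1/500 → 1/640 → 1/800 → 1/1000 → 1/1250 → 1/1600 — 2 2/3 stops shorter (darker).
ISO: 125 → 100 → 80 — 2/3 stop dropped (darker).
Net: +2 1/3 −2 2/3 −2/3 = −1 stop.

1 stop darker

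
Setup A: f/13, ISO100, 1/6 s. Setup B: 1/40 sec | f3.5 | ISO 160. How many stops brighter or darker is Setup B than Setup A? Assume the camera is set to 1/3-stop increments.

Aperture: f/13 → f/11 → f/10 → f/9 → f/8 → f/7.1 → f/6.3 → f/5.6 → f/5 → f/4.5 → f/4 → f/3.5 — 3 2/3 stops larger aperture (brighter).
Shutter speed: 1/6 → 1/8 → 1/10 → 1/13 → 1/15 → 1/20 → 1/25 → 1/30 → 1/40 — 2 2/3 stops shorter (darker).
ISO: 100 → 125 → 160 — 2/3 stop higher (brighter).
Net: +3 2/3 −2 2/3 +2/3 = +1 2/3 stops.

1 2/3 stops brighter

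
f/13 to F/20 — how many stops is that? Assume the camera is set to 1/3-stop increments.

f/13 → f/14 → f/16 → f/18 → f/20 — count the steps: 4 third-stops = 1 1/3 stops.

1 1/3 stops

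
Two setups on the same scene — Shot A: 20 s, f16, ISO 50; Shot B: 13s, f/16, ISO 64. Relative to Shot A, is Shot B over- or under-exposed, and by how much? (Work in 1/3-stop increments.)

Aperture: unchanged.
Shutter speed: 20 → 15 → 13 — 2/3 stop faster (darker).
ISO: 50 → 64 — 1/3 stop raised (brighter).
Net: −2/3 +1/3 = −1/3 stops.

1/3 stop darker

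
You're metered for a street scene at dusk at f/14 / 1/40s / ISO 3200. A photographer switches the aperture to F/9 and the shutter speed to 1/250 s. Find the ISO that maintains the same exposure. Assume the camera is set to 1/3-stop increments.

ISO 8000

Aperture: f/14 → f/13 → f/11 → f/10 → f/9 — 1 1/3 stops larger aperture (brighter).
Shutter speed: 1/40 → 1/50 → 1/60 → 1/80 → 1/100 → 1/125 → 1/160 → 1/200 → 1/250 — 2 2/3 stops shorter (darker).
Net change so far: 1 1/3 stops darker. Offset with the ISO: 3200 → 4000 → 5000 → 6400 → 8000.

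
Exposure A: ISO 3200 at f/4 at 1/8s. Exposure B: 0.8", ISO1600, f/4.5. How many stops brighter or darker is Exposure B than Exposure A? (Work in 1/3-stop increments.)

1 1/3 stops brighter

Aperture: f/4 → f/4.5 — 1/3 stop smaller aperture (darker).
Shutter speed: 1/8 → 1/6 → 1/5 → 1/4 → 0.3 → 0.4 → 0.5 → 0.6 → 0.8 — 2 2/3 stops longer (brighter).
ISO: 3200 → 2500 → 2000 → 1600 — 1 stop dropped (darker).
Net: −1/3 +2 2/3 −1 = +1 1/3 stops.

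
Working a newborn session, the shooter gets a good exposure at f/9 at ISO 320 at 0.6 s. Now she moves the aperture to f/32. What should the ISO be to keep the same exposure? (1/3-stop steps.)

Aperture: f/9 → f/10 → f/11 → f/13 → f/14 → f/16 → f/18 → f/20 → f/22 → f/25 → f/29 → f/32 — 3 2/3 stops stopped down (darker).
Need 3 2/3 stops brighter from the ISO: 320 → 400 → 500 → 640 → 800 → 1000 → 1250 → 1600 → 2000 → 2500 → 3200 → 4000.

ISO 4000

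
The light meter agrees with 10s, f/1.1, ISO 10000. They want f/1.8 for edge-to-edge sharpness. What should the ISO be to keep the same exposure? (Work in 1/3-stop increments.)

ISO 25600

Aperture: f/1.1 → f/1.2 → f/1.4 → f/1.6 → f/1.8 — 1 1/3 stops stopped down (darker).
Need 1 1/3 stops brighter from the ISO: 10000 → 12800 → 16000 → 20000 → 25600.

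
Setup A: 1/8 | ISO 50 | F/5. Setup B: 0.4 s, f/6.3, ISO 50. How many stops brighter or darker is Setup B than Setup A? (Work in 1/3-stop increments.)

1 stop brighter

Aperture: f/5 → f/5.6 → f/6.3 — 2/3 stop narrower (darker).
Shutter speed: 1/8 → 1/6 → 1/5 → 1/4 → 0.3 → 0.4 — 1 2/3 stops slower (brighter).
ISO: unchanged.
Net: −2/3 +1 2/3 = +1 stop.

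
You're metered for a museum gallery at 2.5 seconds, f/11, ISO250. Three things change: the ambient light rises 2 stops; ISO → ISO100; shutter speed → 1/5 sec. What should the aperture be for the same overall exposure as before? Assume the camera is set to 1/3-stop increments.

Scene light: 2 stops brighter.
ISO: 250 → 200 → 160 → 125 → 100 — 1 1/3 stops lower (darker).
Shutter speed: 2.5 → 2 → 1.6 → 1.3 → 1 → 0.8 → 0.6 → 0.5 → 0.4 → 0.3 → 1/4 → 1/5 — 3 2/3 stops shorter (darker).
Net so far: 3 stops darker. Aperture: f/11 → f/10 → f/9 → f/8 → f/7.1 → f/6.3 → f/5.6 → f/5 → f/4.5 → f/4.

f/4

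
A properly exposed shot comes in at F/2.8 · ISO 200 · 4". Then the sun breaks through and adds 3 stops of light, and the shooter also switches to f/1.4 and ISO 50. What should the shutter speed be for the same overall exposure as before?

1/2s

Scene light: 3 stops brighter.
Aperture: f/2.8 → f/2 → f/1.4 — 2 stops larger aperture (brighter).
ISO: 200 → 100 → 50 — 2 stops dropped (darker).
Net so far: 3 stops brighter. Shutter speed: 4 → 2 → 1 → 1/2.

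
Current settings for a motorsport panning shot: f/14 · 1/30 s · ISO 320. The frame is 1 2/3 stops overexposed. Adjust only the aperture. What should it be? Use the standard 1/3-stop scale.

Overexposed by 1 2/3 stops → need 1 2/3 stops darker.
Aperture: f/14 → f/16 → f/18 → f/20 → f/22 → f/25.

f/25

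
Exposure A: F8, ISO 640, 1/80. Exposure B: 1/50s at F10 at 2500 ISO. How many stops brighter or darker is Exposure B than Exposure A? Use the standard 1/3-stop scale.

Aperture: f/8 → f/9 → f/10 — 2/3 stop smaller aperture (darker).
Shutter speed: 1/80 → 1/60 → 1/50 — 2/3 stop longer (brighter).
ISO: 640 → 800 → 1000 → 1250 → 1600 → 2000 → 2500 — 2 stops higher (brighter).
Net: −2/3 +2/3 +2 = +2 stops.

2 stops brighter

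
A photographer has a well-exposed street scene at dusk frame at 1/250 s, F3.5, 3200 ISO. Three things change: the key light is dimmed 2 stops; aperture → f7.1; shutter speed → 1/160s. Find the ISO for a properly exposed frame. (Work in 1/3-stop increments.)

ISO 32000

Scene light: 2 stops darker.
Aperture: f/3.5 → f/4 → f/4.5 → f/5 → f/5.6 → f/6.3 → f/7.1 — 2 stops smaller aperture (darker).
Shutter speed: 1/250 → 1/200 → 1/160 — 2/3 stop longer (brighter).
Net so far: 3 1/3 stops darker. ISO: 3200 → 4000 → 5000 → 6400 → 8000 → 10000 → 12800 → 16000 → 20000 → 25600 → 32000.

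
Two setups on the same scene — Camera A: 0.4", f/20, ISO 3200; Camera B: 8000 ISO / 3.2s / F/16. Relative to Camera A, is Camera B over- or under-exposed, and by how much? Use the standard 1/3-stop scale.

Aperture: f/20 → f/18 → f/16 — 2/3 stop wider (brighter).
Shutter speed: 0.4 → 0.5 → 0.6 → 0.8 → 1 → 1.3 → 1.6 → 2 → 2.5 → 3.2 — 3 stops longer (brighter).
ISO: 3200 → 4000 → 5000 → 6400 → 8000 — 1 1/3 stops higher (brighter).
Net: +2/3 +3 +1 1/3 = +5 stops.

5 stops brighter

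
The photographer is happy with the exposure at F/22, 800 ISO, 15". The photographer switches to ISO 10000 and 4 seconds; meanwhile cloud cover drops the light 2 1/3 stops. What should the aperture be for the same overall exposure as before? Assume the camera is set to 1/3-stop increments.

f/18

Scene light: 2 1/3 stops darker.
ISO: 800 → 1000 → 1250 → 1600 → 2000 → 2500 → 3200 → 4000 → 5000 → 6400 → 8000 → 10000 — 3 2/3 stops raised (brighter).
Shutter speed: 15 → 13 → 10 → 8 → 6 → 5 → 4 — 2 stops faster (darker).
Net so far: 2/3 stop darker. Aperture: f/22 → f/20 → f/18.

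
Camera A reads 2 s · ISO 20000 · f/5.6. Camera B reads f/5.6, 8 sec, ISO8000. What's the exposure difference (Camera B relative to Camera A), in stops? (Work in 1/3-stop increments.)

Aperture: unchanged.
Shutter speed: 2 → 2.5 → 3.2 → 4 → 5 → 6 → 8 — 2 stops longer (brighter).
ISO: 20000 → 16000 → 12800 → 10000 → 8000 — 1 1/3 stops dropped (darker).
Net: +2 −1 1/3 = +2/3 stops.

2/3 stop brighter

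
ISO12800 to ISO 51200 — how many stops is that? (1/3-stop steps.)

2 stops

12800 → 16000 → 20000 → 25600 → 32000 → 40000 → 51200 — count the steps: 6 third-stops = 2 stops.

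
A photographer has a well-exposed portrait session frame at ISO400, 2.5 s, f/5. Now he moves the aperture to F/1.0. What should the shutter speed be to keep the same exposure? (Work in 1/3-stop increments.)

1/10s

Aperture: f/5 → f/4.5 → f/4 → f/3.5 → f/3.2 → f/2.8 → f/2.5 → f/2.2 → f/2 → f/1.8 → f/1.6 → f/1.4 → f/1.2 → f/1.1 → f/1.0 — 4 2/3 stops opened up (brighter).
Need 4 2/3 stops darker from the shutter speed: 2.5 → 2 → 1.6 → 1.3 → 1 → 0.8 → 0.6 → 0.5 → 0.4 → 0.3 → 1/4 → 1/5 → 1/6 → 1/8 → 1/10.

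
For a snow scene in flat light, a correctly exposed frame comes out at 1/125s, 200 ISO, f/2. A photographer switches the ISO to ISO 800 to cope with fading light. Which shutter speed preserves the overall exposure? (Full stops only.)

ISO: 200 → 400 → 800 — 2 stops raised (brighter).
Need 2 stops darker from the shutter speed: 1/125 → 1/250 → 1/500.

1/500s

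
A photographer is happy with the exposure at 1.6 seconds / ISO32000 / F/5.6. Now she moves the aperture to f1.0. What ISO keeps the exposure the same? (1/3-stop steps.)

ISO 1000

Aperture: f/5.6 → f/5 → f/4.5 → f/4 → f/3.5 → f/3.2 → f/2.8 → f/2.5 → f/2.2 → f/2 → f/1.8 → f/1.6 → f/1.4 → f/1.2 → f/1.1 → f/1.0 — 5 stops wider (brighter).
Need 5 stops darker from the ISO: 32000 → 25600 → 20000 → 16000 → 12800 → 10000 → 8000 → 6400 → 5000 → 4000 → 3200 → 2500 → 2000 → 1600 → 1250 → 1000.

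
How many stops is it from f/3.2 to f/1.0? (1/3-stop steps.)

3 1/3 stops

f/3.2 → f/2.8 → f/2.5 → f/2.2 → f/2 → f/1.8 → f/1.6 → f/1.4 → f/1.2 → f/1.1 → f/1.0 — count the steps: 10 third-stops = 3 1/3 stops.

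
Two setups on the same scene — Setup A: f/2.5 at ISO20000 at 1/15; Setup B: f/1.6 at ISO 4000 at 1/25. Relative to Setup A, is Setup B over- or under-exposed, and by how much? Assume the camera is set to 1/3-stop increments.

1 2/3 stops darker

Aperture: f/2.5 → f/2.2 → f/2 → f/1.8 → f/1.6 — 1 1/3 stops wider (brighter).
Shutter speed: 1/15 → 1/20 → 1/25 — 2/3 stop faster (darker).
ISO: 20000 → 16000 → 12800 → 10000 → 8000 → 6400 → 5000 → 4000 — 2 1/3 stops lower (darker).
Net: +1 1/3 −2/3 −2 1/3 = −1 2/3 stops.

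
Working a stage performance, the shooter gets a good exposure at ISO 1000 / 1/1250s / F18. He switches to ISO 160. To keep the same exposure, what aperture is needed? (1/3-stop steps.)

ISO: 1000 → 800 → 640 → 500 → 400 → 320 → 250 → 200 → 160 — 2 2/3 stops lower (darker).
Need 2 2/3 stops brighter from the aperture: f/18 → f/16 → f/14 → f/13 → f/11 → f/10 → f/9 → f/8 → f/7.1.

f/7.1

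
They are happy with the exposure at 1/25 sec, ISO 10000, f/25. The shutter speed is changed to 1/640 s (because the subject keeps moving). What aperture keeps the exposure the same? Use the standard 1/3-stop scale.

Shutter speed: 1/25 → 1/30 → 1/40 → 1/50 → 1/60 → 1/80 → 1/100 → 1/125 → 1/160 → 1/200 → 1/250 → 1/320 → 1/400 → 1/500 → 1/640 — 4 2/3 stops shorter (darker).
Need 4 2/3 stops brighter from the aperture: f/25 → f/22 → f/20 → f/18 → f/16 → f/14 → f/13 → f/11 → f/10 → f/9 → f/8 → f/7.1 → f/6.3 → f/5.6 → f/5.

f/5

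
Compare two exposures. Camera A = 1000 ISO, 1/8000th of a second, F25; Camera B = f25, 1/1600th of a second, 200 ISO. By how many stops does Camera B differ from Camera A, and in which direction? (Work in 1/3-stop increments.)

same exposure (0 stops)

Aperture: unchanged.
Shutter speed: 1/8000 → 1/6400 → 1/5000 → 1/4000 → 1/3200 → 1/2500 → 1/2000 → 1/1600 — 2 1/3 stops longer (brighter).
ISO: 1000 → 800 → 640 → 500 → 400 → 320 → 250 → 200 — 2 1/3 stops lower (darker).
Net: +2 1/3 −2 1/3 = 0 stops.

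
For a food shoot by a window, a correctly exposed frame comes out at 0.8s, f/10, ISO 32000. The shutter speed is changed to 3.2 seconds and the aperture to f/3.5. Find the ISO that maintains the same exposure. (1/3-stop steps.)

ISO 1000

Shutter speed: 0.8 → 1 → 1.3 → 1.6 → 2 → 2.5 → 3.2 — 2 stops longer (brighter).
Aperture: f/10 → f/9 → f/8 → f/7.1 → f/6.3 → f/5.6 → f/5 → f/4.5 → f/4 → f/3.5 — 3 stops opened up (brighter).
Net change so far: 5 stops brighter. Offset with the ISO: 32000 → 25600 → 20000 → 16000 → 12800 → 10000 → 8000 → 6400 → 5000 → 4000 → 3200 → 2500 → 2000 → 1600 → 1250 → 1000.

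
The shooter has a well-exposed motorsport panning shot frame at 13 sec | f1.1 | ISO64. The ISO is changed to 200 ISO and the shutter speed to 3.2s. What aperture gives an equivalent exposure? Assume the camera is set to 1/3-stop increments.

f/1.0

ISO: 64 → 80 → 100 → 125 → 160 → 200 — 1 2/3 stops higher (brighter).
Shutter speed: 13 → 10 → 8 → 6 → 5 → 4 → 3.2 — 2 stops faster (darker).
Net change so far: 1/3 stop darker. Offset with the aperture: f/1.1 → f/1.0.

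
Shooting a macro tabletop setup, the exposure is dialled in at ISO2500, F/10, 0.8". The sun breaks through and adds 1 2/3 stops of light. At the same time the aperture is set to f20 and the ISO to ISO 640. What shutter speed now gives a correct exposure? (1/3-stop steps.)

Scene light: 1 2/3 stops brighter.
Aperture: f/10 → f/11 → f/13 → f/14 → f/16 → f/18 → f/20 — 2 stops smaller aperture (darker).
ISO: 2500 → 2000 → 1600 → 1250 → 1000 → 800 → 640 — 2 stops lower (darker).
Net so far: 2 1/3 stops darker. Shutter speed: 0.8 → 1 → 1.3 → 1.6 → 2 → 2.5 → 3.2 → 4.

4 s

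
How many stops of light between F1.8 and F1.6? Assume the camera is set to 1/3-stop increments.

1/3 stop

f/1.8 → f/1.6 — count the steps: 1 third-stops = 1/3 stop.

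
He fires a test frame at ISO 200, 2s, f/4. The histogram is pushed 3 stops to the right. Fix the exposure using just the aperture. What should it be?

Overexposed by 3 stops → need 3 stops darker.
Aperture: f/4 → f/5.6 → f/8 → f/11.

f/11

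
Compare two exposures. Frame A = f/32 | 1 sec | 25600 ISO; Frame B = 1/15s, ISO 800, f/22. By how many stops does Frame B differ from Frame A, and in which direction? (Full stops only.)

Aperture: f/32 → f/22 — 1 stop larger aperture (brighter).
Shutter speed: 1 → 1/2 → 1/4 → 1/8 → 1/15 — 4 stops shorter (darker).
ISO: 25600 → 12800 → 6400 → 3200 → 1600 → 800 — 5 stops dropped (darker).
Net: +1 −4 −5 = −8 stops.

8 stops darker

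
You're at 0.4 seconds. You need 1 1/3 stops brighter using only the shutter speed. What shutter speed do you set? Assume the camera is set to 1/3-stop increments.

Shutter speed: 0.4 → 0.5 → 0.6 → 0.8 → 1 — 1 1/3 stops longer (brighter).

1 s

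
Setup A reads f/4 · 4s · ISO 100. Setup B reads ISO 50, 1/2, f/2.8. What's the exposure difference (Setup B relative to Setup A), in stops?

3 stops darker

Aperture: f/4 → f/2.8 — 1 stop opened up (brighter).
Shutter speed: 4 → 2 → 1 → 1/2 — 3 stops shorter (darker).
ISO: 100 → 50 — 1 stop lower (darker).
Net: +1 −3 −1 = −3 stops.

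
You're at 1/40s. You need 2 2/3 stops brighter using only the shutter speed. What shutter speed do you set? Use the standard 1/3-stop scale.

Shutter speed: 1/40 → 1/30 → 1/25 → 1/20 → 1/15 → 1/13 → 1/10 → 1/8 → 1/6 — 2 2/3 stops slower (brighter).

1/6s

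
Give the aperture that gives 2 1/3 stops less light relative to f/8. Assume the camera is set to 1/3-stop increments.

f/18

Aperture: f/8 → f/9 → f/10 → f/11 → f/13 → f/14 → f/16 → f/18 — 2 1/3 stops stopped down (darker).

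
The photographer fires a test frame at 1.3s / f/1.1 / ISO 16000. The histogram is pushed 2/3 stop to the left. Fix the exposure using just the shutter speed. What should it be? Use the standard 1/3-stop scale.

2 s

Underexposed by 2/3 stop → need 2/3 stop brighter.
Shutter speed: 1.3 → 1.6 → 2.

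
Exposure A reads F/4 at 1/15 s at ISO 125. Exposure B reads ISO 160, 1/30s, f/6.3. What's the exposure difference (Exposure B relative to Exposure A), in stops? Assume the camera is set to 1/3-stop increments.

2 stops darker

Aperture: f/4 → f/4.5 → f/5 → f/5.6 → f/6.3 — 1 1/3 stops smaller aperture (darker).
Shutter speed: 1/15 → 1/20 → 1/25 → 1/30 — 1 stop faster (darker).
ISO: 125 → 160 — 1/3 stop higher (brighter).
Net: −1 1/3 −1 +1/3 = −2 stops.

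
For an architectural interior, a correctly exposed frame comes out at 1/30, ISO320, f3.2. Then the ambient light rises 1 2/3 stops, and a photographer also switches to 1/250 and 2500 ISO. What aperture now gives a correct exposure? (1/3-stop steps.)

Scene light: 1 2/3 stops brighter.
Shutter speed: 1/30 → 1/40 → 1/50 → 1/60 → 1/80 → 1/100 → 1/125 → 1/160 → 1/200 → 1/250 — 3 stops faster (darker).
ISO: 320 → 400 → 500 → 640 → 800 → 1000 → 1250 → 1600 → 2000 → 2500 — 3 stops higher (brighter).
Net so far: 1 2/3 stops brighter. Aperture: f/3.2 → f/3.5 → f/4 → f/4.5 → f/5 → f/5.6.

f/5.6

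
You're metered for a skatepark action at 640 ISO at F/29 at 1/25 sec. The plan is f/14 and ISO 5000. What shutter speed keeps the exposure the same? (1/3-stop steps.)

Aperture: f/29 → f/25 → f/22 → f/20 → f/18 → f/16 → f/14 — 2 stops opened up (brighter).
ISO: 640 → 800 → 1000 → 1250 → 1600 → 2000 → 2500 → 3200 → 4000 → 5000 — 3 stops higher (brighter).
Net change so far: 5 stops brighter. Offset with the shutter speed: 1/25 → 1/30 → 1/40 → 1/50 → 1/60 → 1/80 → 1/100 → 1/125 → 1/160 → 1/200 → 1/250 → 1/320 → 1/400 → 1/500 → 1/640 → 1/800.

1/800s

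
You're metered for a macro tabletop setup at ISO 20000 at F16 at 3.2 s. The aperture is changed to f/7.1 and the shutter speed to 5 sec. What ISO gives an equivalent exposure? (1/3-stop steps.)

Aperture: f/16 → f/14 → f/13 → f/11 → f/10 → f/9 → f/8 → f/7.1 — 2 1/3 stops wider (brighter).
Shutter speed: 3.2 → 4 → 5 — 2/3 stop slower (brighter).
Net change so far: 3 stops brighter. Offset with the ISO: 20000 → 16000 → 12800 → 10000 → 8000 → 6400 → 5000 → 4000 → 3200 → 2500.

ISO 2500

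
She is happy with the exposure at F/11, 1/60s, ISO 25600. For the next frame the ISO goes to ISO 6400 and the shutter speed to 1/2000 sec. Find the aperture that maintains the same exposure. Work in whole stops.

ISO: 25600 → 12800 → 6400 — 2 stops dropped (darker).
Shutter speed: 1/60 → 1/125 → 1/250 → 1/500 → 1/1000 → 1/2000 — 5 stops faster (darker).
Net change so far: 7 stops darker. Offset with the aperture: f/11 → f/8 → f/5.6 → f/4 → f/2.8 → f/2 → f/1.4 → f/1.0.

f/1.0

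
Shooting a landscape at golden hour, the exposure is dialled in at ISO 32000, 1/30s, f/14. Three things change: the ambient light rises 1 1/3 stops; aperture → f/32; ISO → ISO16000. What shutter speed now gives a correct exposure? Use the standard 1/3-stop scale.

Scene light: 1 1/3 stops brighter.
Aperture: f/14 → f/16 → f/18 → f/20 → f/22 → f/25 → f/29 → f/32 — 2 1/3 stops narrower (darker).
ISO: 32000 → 25600 → 20000 → 16000 — 1 stop dropped (darker).
Net so far: 2 stops darker. Shutter speed: 1/30 → 1/25 → 1/20 → 1/15 → 1/13 → 1/10 → 1/8.

1/8s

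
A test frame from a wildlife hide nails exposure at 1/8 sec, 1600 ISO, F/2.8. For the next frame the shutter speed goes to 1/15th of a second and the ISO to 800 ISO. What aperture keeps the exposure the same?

Shutter speed: 1/8 → 1/15 — 1 stop shorter (darker).
ISO: 1600 → 800 — 1 stop dropped (darker).
Net change so far: 2 stops darker. Offset with the aperture: f/2.8 → f/2 → f/1.4.

f/1.4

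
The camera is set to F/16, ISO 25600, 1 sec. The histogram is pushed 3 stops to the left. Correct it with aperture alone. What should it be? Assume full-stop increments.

Underexposed by 3 stops → need 3 stops brighter.
Aperture: f/16 → f/11 → f/8 → f/5.6.

f/5.6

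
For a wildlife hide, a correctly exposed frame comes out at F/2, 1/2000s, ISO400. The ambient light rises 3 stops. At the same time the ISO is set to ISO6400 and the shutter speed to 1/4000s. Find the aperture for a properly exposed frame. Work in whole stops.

Scene light: 3 stops brighter.
ISO: 400 → 800 → 1600 → 3200 → 6400 — 4 stops raised (brighter).
Shutter speed: 1/2000 → 1/4000 — 1 stop faster (darker).
Net so far: 6 stops brighter. Aperture: f/2 → f/2.8 → f/4 → f/5.6 → f/8 → f/11 → f/16.

f/16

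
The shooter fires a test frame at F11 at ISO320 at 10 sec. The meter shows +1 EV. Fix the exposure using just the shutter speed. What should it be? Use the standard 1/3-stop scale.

5 s

Overexposed by 1 stop → need 1 stop darker.
Shutter speed: 10 → 8 → 6 → 5.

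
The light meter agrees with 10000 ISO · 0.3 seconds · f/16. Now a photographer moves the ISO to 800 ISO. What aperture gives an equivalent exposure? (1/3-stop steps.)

ISO: 10000 → 8000 → 6400 → 5000 → 4000 → 3200 → 2500 → 2000 → 1600 → 1250 → 1000 → 800 — 3 2/3 stops lower (darker).
Need 3 2/3 stops brighter from the aperture: f/16 → f/14 → f/13 → f/11 → f/10 → f/9 → f/8 → f/7.1 → f/6.3 → f/5.6 → f/5 → f/4.5.

f/4.5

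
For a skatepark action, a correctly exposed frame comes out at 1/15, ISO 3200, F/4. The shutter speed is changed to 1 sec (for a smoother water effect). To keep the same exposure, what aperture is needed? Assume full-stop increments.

f/16

Shutter speed: 1/15 → 1/8 → 1/4 → 1/2 → 1 — 4 stops slower (brighter).
Need 4 stops darker from the aperture: f/4 → f/5.6 → f/8 → f/11 → f/16.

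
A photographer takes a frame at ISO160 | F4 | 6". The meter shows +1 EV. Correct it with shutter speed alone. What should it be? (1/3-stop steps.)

Overexposed by 1 stop → need 1 stop darker.
Shutter speed: 6 → 5 → 4 → 3.2.

3.2 s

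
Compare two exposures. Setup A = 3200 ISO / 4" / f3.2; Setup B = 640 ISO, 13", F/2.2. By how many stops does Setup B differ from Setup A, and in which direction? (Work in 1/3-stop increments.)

1/3 stop brighter

Aperture: f/3.2 → f/2.8 → f/2.5 → f/2.2 — 1 stop opened up (brighter).
Shutter speed: 4 → 5 → 6 → 8 → 10 → 13 — 1 2/3 stops slower (brighter).
ISO: 3200 → 2500 → 2000 → 1600 → 1250 → 1000 → 800 → 640 — 2 1/3 stops dropped (darker).
Net: +1 +1 2/3 −2 1/3 = +1/3 stops.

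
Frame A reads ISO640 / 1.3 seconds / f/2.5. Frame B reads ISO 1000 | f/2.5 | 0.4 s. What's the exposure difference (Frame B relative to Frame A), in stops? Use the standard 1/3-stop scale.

Aperture: unchanged.
Shutter speed: 1.3 → 1 → 0.8 → 0.6 → 0.5 → 0.4 — 1 2/3 stops faster (darker).
ISO: 640 → 800 → 1000 — 2/3 stop higher (brighter).
Net: −1 2/3 +2/3 = −1 stop.

1 stop darker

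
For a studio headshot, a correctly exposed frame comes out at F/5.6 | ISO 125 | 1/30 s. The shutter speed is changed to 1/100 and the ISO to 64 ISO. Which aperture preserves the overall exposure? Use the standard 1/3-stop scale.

f/2.2

Shutter speed: 1/30 → 1/40 → 1/50 → 1/60 → 1/80 → 1/100 — 1 2/3 stops faster (darker).
ISO: 125 → 100 → 80 → 64 — 1 stop dropped (darker).
Net change so far: 2 2/3 stops darker. Offset with the aperture: f/5.6 → f/5 → f/4.5 → f/4 → f/3.5 → f/3.2 → f/2.8 → f/2.5 → f/2.2.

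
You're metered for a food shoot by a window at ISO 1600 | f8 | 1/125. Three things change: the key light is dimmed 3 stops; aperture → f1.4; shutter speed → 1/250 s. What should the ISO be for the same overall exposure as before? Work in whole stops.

ISO 800

Scene light: 3 stops darker.
Aperture: f/8 → f/5.6 → f/4 → f/2.8 → f/2 → f/1.4 — 5 stops opened up (brighter).
Shutter speed: 1/125 → 1/250 — 1 stop shorter (darker).
Net so far: 1 stop brighter. ISO: 1600 → 800.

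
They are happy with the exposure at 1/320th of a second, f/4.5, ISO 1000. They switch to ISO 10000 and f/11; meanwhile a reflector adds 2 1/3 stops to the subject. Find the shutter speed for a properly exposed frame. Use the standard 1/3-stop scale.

1/2500s

Scene light: 2 1/3 stops brighter.
ISO: 1000 → 1250 → 1600 → 2000 → 2500 → 3200 → 4000 → 5000 → 6400 → 8000 → 10000 — 3 1/3 stops raised (brighter).
Aperture: f/4.5 → f/5 → f/5.6 → f/6.3 → f/7.1 → f/8 → f/9 → f/10 → f/11 — 2 2/3 stops smaller aperture (darker).
Net so far: 3 stops brighter. Shutter speed: 1/320 → 1/400 → 1/500 → 1/640 → 1/800 → 1/1000 → 1/1250 → 1/1600 → 1/2000 → 1/2500.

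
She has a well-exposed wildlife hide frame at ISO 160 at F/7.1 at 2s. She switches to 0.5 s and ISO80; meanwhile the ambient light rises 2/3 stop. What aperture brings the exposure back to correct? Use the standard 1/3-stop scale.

f/3.2

Scene light: 2/3 stop brighter.
Shutter speed: 2 → 1.6 → 1.3 → 1 → 0.8 → 0.6 → 0.5 — 2 stops faster (darker).
ISO: 160 → 125 → 100 → 80 — 1 stop lower (darker).
Net so far: 2 1/3 stops darker. Aperture: f/7.1 → f/6.3 → f/5.6 → f/5 → f/4.5 → f/4 → f/3.5 → f/3.2.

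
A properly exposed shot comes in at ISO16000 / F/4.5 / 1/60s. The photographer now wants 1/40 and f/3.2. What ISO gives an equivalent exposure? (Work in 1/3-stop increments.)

ISO 5000

Shutter speed: 1/60 → 1/50 → 1/40 — 2/3 stop longer (brighter).
Aperture: f/4.5 → f/4 → f/3.5 → f/3.2 — 1 stop wider (brighter).
Net change so far: 1 2/3 stops brighter. Offset with the ISO: 16000 → 12800 → 10000 → 8000 → 6400 → 5000.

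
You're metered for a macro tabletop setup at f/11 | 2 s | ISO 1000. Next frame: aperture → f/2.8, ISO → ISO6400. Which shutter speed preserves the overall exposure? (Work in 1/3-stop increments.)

Aperture: f/11 → f/10 → f/9 → f/8 → f/7.1 → f/6.3 → f/5.6 → f/5 → f/4.5 → f/4 → f/3.5 → f/3.2 → f/2.8 — 4 stops wider (brighter).
ISO: 1000 → 1250 → 1600 → 2000 → 2500 → 3200 → 4000 → 5000 → 6400 — 2 2/3 stops raised (brighter).
Net change so far: 6 2/3 stops brighter. Offset with the shutter speed: 2 → 1.6 → 1.3 → 1 → 0.8 → 0.6 → 0.5 → 0.4 → 0.3 → 1/4 → 1/5 → 1/6 → 1/8 → 1/10 → 1/13 → 1/15 → 1/20 → 1/25 → 1/30 → 1/40 → 1/50.

1/50s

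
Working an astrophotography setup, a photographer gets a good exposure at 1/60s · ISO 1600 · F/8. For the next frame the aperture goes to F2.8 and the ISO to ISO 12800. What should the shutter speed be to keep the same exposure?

Aperture: f/8 → f/5.6 → f/4 → f/2.8 — 3 stops opened up (brighter).
ISO: 1600 → 3200 → 6400 → 12800 — 3 stops raised (brighter).
Net change so far: 6 stops brighter. Offset with the shutter speed: 1/60 → 1/125 → 1/250 → 1/500 → 1/1000 → 1/2000 → 1/4000.

1/4000s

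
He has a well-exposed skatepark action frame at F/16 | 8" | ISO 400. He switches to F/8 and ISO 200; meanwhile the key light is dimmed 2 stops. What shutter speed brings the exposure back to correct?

15 s

Scene light: 2 stops darker.
Aperture: f/16 → f/11 → f/8 — 2 stops wider (brighter).
ISO: 400 → 200 — 1 stop dropped (darker).
Net so far: 1 stop darker. Shutter speed: 8 → 15.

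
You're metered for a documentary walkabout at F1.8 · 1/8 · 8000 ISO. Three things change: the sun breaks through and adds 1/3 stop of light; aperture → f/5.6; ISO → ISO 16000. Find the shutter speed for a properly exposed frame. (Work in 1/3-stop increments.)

0.5 s

Scene light: 1/3 stop brighter.
Aperture: f/1.8 → f/2 → f/2.2 → f/2.5 → f/2.8 → f/3.2 → f/3.5 → f/4 → f/4.5 → f/5 → f/5.6 — 3 1/3 stops stopped down (darker).
ISO: 8000 → 10000 → 12800 → 16000 — 1 stop raised (brighter).
Net so far: 2 stops darker. Shutter speed: 1/8 → 1/6 → 1/5 → 1/4 → 0.3 → 0.4 → 0.5.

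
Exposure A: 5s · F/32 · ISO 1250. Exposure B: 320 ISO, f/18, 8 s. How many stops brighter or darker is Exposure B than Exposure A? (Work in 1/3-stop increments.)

1/3 stop brighter

Aperture: f/32 → f/29 → f/25 → f/22 → f/20 → f/18 — 1 2/3 stops opened up (brighter).
Shutter speed: 5 → 6 → 8 — 2/3 stop longer (brighter).
ISO: 1250 → 1000 → 800 → 640 → 500 → 400 → 320 — 2 stops lower (darker).
Net: +1 2/3 +2/3 −2 = +1/3 stops.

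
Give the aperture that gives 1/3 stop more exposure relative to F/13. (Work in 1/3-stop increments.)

f/11

Aperture: f/13 → f/11 — 1/3 stop wider (brighter).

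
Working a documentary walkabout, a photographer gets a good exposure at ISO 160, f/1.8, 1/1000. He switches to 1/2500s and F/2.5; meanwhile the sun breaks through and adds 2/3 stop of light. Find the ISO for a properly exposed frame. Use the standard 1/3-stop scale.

Scene light: 2/3 stop brighter.
Shutter speed: 1/1000 → 1/1250 → 1/1600 → 1/2000 → 1/2500 — 1 1/3 stops shorter (darker).
Aperture: f/1.8 → f/2 → f/2.2 → f/2.5 — 1 stop stopped down (darker).
Net so far: 1 2/3 stops darker. ISO: 160 → 200 → 250 → 320 → 400 → 500.

ISO 500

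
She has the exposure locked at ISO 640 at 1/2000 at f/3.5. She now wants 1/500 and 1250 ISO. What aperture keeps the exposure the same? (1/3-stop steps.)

Shutter speed: 1/2000 → 1/1600 → 1/1250 → 1/1000 → 1/800 → 1/640 → 1/500 — 2 stops longer (brighter).
ISO: 640 → 800 → 1000 → 1250 — 1 stop raised (brighter).
Net change so far: 3 stops brighter. Offset with the aperture: f/3.5 → f/4 → f/4.5 → f/5 → f/5.6 → f/6.3 → f/7.1 → f/8 → f/9 → f/10.

f/10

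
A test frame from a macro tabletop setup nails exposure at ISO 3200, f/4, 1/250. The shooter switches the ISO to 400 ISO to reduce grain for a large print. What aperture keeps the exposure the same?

f/1.4

ISO: 3200 → 1600 → 800 → 400 — 3 stops dropped (darker).
Need 3 stops brighter from the aperture: f/4 → f/2.8 → f/2 → f/1.4.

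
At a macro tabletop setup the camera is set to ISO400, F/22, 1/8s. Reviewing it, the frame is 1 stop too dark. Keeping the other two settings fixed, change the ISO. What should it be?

Underexposed by 1 stop → need 1 stop brighter.
ISO: 400 → 800.

ISO 800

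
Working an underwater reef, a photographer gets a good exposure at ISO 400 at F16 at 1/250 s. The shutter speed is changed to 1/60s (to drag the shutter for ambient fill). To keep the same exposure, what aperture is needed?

Shutter speed: 1/250 → 1/125 → 1/60 — 2 stops slower (brighter).
Need 2 stops darker from the aperture: f/16 → f/22 → f/32.

f/32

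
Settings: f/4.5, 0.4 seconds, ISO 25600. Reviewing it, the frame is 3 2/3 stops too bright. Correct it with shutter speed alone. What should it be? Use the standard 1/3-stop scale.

Overexposed by 3 2/3 stops → need 3 2/3 stops darker.
Shutter speed: 0.4 → 0.3 → 1/4 → 1/5 → 1/6 → 1/8 → 1/10 → 1/13 → 1/15 → 1/20 → 1/25 → 1/30.

1/30s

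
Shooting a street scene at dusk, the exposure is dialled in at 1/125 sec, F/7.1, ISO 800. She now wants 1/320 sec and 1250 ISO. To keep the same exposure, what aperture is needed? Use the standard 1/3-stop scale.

Shutter speed: 1/125 → 1/160 → 1/200 → 1/250 → 1/320 — 1 1/3 stops shorter (darker).
ISO: 800 → 1000 → 1250 — 2/3 stop higher (brighter).
Net change so far: 2/3 stop darker. Offset with the aperture: f/7.1 → f/6.3 → f/5.6.

f/5.6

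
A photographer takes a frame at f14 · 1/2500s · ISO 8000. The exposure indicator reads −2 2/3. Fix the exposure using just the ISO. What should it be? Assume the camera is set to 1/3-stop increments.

Underexposed by 2 2/3 stops → need 2 2/3 stops brighter.
ISO: 8000 → 10000 → 12800 → 16000 → 20000 → 25600 → 32000 → 40000 → 51200.

ISO 51200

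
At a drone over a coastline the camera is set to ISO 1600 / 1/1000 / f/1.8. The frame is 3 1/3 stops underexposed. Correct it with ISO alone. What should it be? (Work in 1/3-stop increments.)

Underexposed by 3 1/3 stops → need 3 1/3 stops brighter.
ISO: 1600 → 2000 → 2500 → 3200 → 4000 → 5000 → 6400 → 8000 → 10000 → 12800 → 16000.

ISO 16000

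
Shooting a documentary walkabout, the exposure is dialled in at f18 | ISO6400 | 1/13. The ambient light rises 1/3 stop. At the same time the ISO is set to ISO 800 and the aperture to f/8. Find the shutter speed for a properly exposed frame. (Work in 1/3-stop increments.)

Scene light: 1/3 stop brighter.
ISO: 6400 → 5000 → 4000 → 3200 → 2500 → 2000 → 1600 → 1250 → 1000 → 800 — 3 stops dropped (darker).
Aperture: f/18 → f/16 → f/14 → f/13 → f/11 → f/10 → f/9 → f/8 — 2 1/3 stops wider (brighter).
Net so far: 1/3 stop darker. Shutter speed: 1/13 → 1/10.

1/10s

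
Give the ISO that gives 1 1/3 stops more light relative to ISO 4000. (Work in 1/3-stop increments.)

ISO: 4000 → 5000 → 6400 → 8000 → 10000 — 1 1/3 stops higher (brighter).

ISO 10000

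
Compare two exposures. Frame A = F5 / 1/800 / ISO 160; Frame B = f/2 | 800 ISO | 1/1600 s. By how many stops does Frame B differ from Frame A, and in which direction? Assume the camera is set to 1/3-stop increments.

Aperture: f/5 → f/4.5 → f/4 → f/3.5 → f/3.2 → f/2.8 → f/2.5 → f/2.2 → f/2 — 2 2/3 stops opened up (brighter).
Shutter speed: 1/800 → 1/1000 → 1/1250 → 1/1600 — 1 stop shorter (darker).
ISO: 160 → 200 → 250 → 320 → 400 → 500 → 640 → 800 — 2 1/3 stops higher (brighter).
Net: +2 2/3 −1 +2 1/3 = +4 stops.

4 stops brighter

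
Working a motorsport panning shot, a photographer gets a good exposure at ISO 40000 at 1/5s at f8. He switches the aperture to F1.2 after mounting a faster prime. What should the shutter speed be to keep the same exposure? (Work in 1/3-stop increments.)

1/200s

Aperture: f/8 → f/7.1 → f/6.3 → f/5.6 → f/5 → f/4.5 → f/4 → f/3.5 → f/3.2 → f/2.8 → f/2.5 → f/2.2 → f/2 → f/1.8 → f/1.6 → f/1.4 → f/1.2 — 5 1/3 stops opened up (brighter).
Need 5 1/3 stops darker from the shutter speed: 1/5 → 1/6 → 1/8 → 1/10 → 1/13 → 1/15 → 1/20 → 1/25 → 1/30 → 1/40 → 1/50 → 1/60 → 1/80 → 1/100 → 1/125 → 1/160 → 1/200.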